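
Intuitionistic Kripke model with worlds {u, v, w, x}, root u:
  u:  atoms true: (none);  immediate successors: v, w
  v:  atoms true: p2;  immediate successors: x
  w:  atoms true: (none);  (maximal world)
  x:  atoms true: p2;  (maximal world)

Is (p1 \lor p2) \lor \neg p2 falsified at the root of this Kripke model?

u \nVdash (p1 \lor p2) \lor \neg p2: neither disjunct is forced at u.
u \nVdash p1 \lor p2: neither disjunct is forced at u.
u lacks atom p1, so u \nVdash p1.
So the root u does not force (p1 \lor p2) \lor \neg p2; the model is a countermodel.

Yes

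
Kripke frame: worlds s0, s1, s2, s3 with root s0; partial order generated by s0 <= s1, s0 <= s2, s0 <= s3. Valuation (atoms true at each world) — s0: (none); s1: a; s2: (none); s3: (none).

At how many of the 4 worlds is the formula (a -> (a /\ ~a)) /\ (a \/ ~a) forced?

2

s0: does not force it — s0 ||-/- (a -> (a /\ ~a)) /\ (a \/ ~a) since s0 fails a -> (a /\ ~a).
s1: does not force it.
s2: forces it.
s3: forces it.
Worlds forcing the formula: {s2, s3}.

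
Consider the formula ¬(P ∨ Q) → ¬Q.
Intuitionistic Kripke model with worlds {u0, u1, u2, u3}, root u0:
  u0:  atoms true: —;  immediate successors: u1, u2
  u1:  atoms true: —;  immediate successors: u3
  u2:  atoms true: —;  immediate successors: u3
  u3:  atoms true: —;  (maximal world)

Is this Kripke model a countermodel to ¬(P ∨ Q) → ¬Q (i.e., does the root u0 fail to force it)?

No

u0 ⊩ ¬(P ∨ Q) → ¬Q: every world accessible from u0 that forces ¬(P ∨ Q) (namely u0, u1, u2, u3) also forces ¬Q.
So the root u0 forces ¬(P ∨ Q) → ¬Q; the model is not a countermodel.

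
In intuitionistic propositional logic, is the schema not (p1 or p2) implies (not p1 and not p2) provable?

This is a constructively valid De Morgan direction (negated disjunction to conjunction of negations), which is intuitionistically derivable.
From not (p1 or p2): if p1 held then p1 or p2 would, contradiction — so not p1; similarly not p2.

Yes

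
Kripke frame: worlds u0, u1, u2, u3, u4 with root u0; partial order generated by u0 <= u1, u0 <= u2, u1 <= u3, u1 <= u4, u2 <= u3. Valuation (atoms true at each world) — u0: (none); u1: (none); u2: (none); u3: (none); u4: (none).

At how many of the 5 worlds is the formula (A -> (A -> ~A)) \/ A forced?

5

u0: forces it.
u1: forces it.
u2: forces it.
u3: forces it.
u4: forces it.
Worlds forcing the formula: {u0, u1, u2, u3, u4}.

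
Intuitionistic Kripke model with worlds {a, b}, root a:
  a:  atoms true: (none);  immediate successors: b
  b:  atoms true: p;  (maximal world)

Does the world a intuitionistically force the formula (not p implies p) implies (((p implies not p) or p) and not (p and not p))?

No

a does not force (not p implies p) implies (((p implies not p) or p) and not (p and not p)): already at a itself, a forces not p implies p but a does not force ((p implies not p) or p) and not (p and not p).
a does not force ((p implies not p) or p) and not (p and not p) since a fails (p implies not p) or p.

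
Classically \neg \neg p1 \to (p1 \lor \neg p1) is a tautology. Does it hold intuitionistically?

This is a variant of double-negation elimination (deriving excluded middle from double negation), which is not intuitionistically valid.
A Kripke countermodel: worlds u, v; order generated by u \le v; atoms true at each world — u:{}; v:{p1}.
u \nVdash \neg \neg p1 \to (p1 \lor \neg p1): already at u itself, u \Vdash \neg \neg p1 but u \nVdash p1 \lor \neg p1.
u \nVdash p1 \lor \neg p1: neither disjunct is forced at u.
u lacks atom p1, so u \nVdash p1.
So the root u does not force the formula.

No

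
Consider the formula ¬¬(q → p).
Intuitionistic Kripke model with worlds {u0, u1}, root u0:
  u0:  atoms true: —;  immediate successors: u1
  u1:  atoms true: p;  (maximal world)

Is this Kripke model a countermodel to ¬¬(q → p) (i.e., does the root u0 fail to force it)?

No

u0 ⊩ ¬¬(q → p): no world accessible from u0 forces ¬(q → p).
So the root u0 forces ¬¬(q → p); the model is not a countermodel.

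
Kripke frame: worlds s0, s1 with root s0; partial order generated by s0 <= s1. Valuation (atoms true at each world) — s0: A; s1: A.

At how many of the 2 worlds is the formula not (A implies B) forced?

2

s0: forces it.
s1: forces it.
Worlds forcing the formula: {s0, s1}.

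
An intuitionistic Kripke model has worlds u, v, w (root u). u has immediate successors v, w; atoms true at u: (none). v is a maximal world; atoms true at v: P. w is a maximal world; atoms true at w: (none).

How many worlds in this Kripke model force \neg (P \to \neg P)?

u: does not force it — u \nVdash \neg (P \to \neg P) since w is accessible from u and w \Vdash P \to \neg P.
v: forces it.
w: does not force it — w \nVdash \neg (P \to \neg P) since w is accessible from w and w \Vdash P \to \neg P.
Worlds forcing the formula: {v}.

1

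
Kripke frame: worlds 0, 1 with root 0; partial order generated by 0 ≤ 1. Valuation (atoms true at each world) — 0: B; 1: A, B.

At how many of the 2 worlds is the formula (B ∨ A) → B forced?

0: forces it.
1: forces it.
Worlds forcing the formula: {0, 1}.

2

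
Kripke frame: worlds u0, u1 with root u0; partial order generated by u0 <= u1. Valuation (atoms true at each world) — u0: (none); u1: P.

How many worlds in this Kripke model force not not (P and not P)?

0

u0: does not force it — u0 does not force not not (P and not P) since u0 is accessible from u0 and u0 forces not (P and not P).
u1: does not force it — u1 does not force not not (P and not P) since u1 is accessible from u1 and u1 forces not (P and not P).
Worlds forcing the formula: { }.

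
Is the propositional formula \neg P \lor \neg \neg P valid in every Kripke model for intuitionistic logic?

No

This is the weak law of excluded middle, which is not intuitionistically valid.
A Kripke countermodel: worlds 0, 1, 2; order generated by 0 \le 1, 0 \le 2; atoms true at each world — 0:{}; 1:{P}; 2:{}.
0 \nVdash \neg P \lor \neg \neg P: neither disjunct is forced at 0.
0 \nVdash \neg P since 1 is accessible from 0 and 1 \Vdash P.
So the root 0 does not force the formula.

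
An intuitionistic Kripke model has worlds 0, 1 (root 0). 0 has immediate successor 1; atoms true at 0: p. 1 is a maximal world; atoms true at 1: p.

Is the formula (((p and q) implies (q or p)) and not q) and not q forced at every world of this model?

0 forces (((p and q) implies (q or p)) and not q) and not q since 0 forces both conjuncts.
Since the root 0 forces (((p and q) implies (q or p)) and not q) and not q and forcing is persistent (monotone upward), every world forces it.

Yes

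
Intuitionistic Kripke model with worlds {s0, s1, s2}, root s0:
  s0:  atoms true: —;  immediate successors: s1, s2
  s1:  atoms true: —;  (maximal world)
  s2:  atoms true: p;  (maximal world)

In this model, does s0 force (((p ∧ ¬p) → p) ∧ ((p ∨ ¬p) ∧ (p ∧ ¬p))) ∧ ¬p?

s0 ⊮ (((p ∧ ¬p) → p) ∧ ((p ∨ ¬p) ∧ (p ∧ ¬p))) ∧ ¬p since s0 fails ((p ∧ ¬p) → p) ∧ ((p ∨ ¬p) ∧ (p ∧ ¬p)).

No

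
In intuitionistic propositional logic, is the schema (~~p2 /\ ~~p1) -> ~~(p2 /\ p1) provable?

This is the distribution of double negation over conjunction, which is intuitionistically derivable.
Assume ~~p2, ~~p1, and ~(p2 /\ p1). From p2 we'd get ~p1 (since p2 /\ p1 is refuted), contradicting ~~p1; so ~p2, contradicting ~~p2.

Yes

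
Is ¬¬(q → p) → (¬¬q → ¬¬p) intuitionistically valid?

This is the distribution of double negation over implication, which is intuitionistically derivable.
Assume ¬¬(q → p) and ¬¬q; suppose ¬p. Then q → p would give ¬q (by contraposition), contradicting ¬¬q; so ¬(q → p), contradicting ¬¬(q → p). Hence ¬¬p.

Yes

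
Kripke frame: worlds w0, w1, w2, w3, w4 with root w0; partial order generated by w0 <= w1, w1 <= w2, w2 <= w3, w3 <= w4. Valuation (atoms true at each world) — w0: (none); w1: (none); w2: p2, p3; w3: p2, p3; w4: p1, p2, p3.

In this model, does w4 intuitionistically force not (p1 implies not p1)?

Yes

w4 forces not (p1 implies not p1): no world accessible from w4 forces p1 implies not p1.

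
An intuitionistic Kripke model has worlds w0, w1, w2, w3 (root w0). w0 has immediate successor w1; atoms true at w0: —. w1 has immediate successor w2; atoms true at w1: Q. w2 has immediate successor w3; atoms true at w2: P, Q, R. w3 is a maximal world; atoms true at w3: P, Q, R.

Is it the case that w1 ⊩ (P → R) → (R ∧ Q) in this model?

w1 ⊮ (P → R) → (R ∧ Q): already at w1 itself, w1 ⊩ P → R but w1 ⊮ R ∧ Q.
w1 ⊮ R ∧ Q since w1 fails R.

No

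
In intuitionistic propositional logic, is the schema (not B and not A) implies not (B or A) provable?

This is a constructively valid De Morgan direction (conjunction of negations to negated disjunction), which is intuitionistically derivable.
If both not B and not A hold at a world, no accessible world forces B or forces A, so none forces B or A.

Yes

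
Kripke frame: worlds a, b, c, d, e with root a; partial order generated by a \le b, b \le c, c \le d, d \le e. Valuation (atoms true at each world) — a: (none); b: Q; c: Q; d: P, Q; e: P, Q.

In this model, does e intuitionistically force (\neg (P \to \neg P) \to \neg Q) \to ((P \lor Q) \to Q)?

e \Vdash (\neg (P \to \neg P) \to \neg Q) \to ((P \lor Q) \to Q) vacuously: no world accessible from e forces the antecedent \neg (P \to \neg P) \to \neg Q.

Yes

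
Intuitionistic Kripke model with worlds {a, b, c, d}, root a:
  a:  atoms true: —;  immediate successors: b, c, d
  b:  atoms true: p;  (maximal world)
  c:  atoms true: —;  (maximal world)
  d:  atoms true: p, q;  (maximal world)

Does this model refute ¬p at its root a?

a ⊮ ¬p since b is accessible from a and b ⊩ p.
So the root a does not force ¬p; the model is a countermodel.

Yes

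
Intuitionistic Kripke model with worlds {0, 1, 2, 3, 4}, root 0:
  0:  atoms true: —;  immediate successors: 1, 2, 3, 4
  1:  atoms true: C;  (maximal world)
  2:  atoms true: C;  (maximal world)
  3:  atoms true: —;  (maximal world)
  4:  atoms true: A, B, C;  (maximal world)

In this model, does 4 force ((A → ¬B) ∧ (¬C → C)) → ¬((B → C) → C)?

4 ⊩ ((A → ¬B) ∧ (¬C → C)) → ¬((B → C) → C) vacuously: no world accessible from 4 forces the antecedent (A → ¬B) ∧ (¬C → C).

Yes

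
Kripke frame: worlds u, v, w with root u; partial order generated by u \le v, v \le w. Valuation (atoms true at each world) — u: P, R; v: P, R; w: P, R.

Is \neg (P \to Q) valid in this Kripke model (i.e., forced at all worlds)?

Yes

u \Vdash \neg (P \to Q): no world accessible from u forces P \to Q.
Since the root u forces \neg (P \to Q) and forcing is persistent (monotone upward), every world forces it.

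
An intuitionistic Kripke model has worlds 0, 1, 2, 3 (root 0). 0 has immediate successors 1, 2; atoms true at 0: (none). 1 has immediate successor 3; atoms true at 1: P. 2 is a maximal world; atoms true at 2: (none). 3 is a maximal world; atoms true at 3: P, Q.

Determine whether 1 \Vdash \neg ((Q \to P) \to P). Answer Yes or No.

1 \nVdash \neg ((Q \to P) \to P) since 1 is accessible from 1 and 1 \Vdash (Q \to P) \to P.
1 \Vdash (Q \to P) \to P: every world accessible from 1 that forces Q \to P (namely 1, 3) also forces P.

No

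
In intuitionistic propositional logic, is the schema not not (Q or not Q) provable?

This is the double negation of excluded middle, which is intuitionistically derivable.
Assuming not (Q or not Q): from Q we'd get Q or not Q, so not Q; but then Q or not Q again — contradiction. Hence not not (Q or not Q).

Yes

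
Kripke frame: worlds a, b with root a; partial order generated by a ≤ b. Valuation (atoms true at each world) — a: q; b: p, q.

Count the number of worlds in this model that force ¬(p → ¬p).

a: forces it.
b: forces it.
Worlds forcing the formula: {a, b}.

2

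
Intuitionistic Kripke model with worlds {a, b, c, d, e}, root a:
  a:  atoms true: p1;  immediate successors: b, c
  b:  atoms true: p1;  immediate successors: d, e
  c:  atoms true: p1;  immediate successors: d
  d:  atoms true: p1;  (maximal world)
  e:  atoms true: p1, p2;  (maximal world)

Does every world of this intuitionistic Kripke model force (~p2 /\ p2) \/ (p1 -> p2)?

No

Not every world: a ||-/- (~p2 /\ p2) \/ (p1 -> p2).
a ||-/- (~p2 /\ p2) \/ (p1 -> p2): neither disjunct is forced at a.
a ||-/- ~p2 /\ p2 since a fails ~p2.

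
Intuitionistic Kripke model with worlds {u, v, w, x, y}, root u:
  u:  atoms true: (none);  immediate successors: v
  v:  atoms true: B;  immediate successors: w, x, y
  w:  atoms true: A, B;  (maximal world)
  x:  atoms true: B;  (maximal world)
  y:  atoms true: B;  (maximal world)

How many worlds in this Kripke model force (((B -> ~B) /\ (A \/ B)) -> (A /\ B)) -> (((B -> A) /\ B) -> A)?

5

u: forces it.
v: forces it.
w: forces it.
x: forces it.
y: forces it.
Worlds forcing the formula: {u, v, w, x, y}.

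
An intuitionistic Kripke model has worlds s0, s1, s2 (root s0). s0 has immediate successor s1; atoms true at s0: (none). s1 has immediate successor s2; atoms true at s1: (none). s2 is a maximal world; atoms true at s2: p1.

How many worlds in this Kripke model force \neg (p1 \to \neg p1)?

s0: forces it.
s1: forces it.
s2: forces it.
Worlds forcing the formula: {s0, s1, s2}.

3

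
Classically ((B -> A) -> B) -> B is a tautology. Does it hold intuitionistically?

This is Peirce's law, which is not intuitionistically valid.
A Kripke countermodel: worlds 0, 1; order generated by 0 <= 1; atoms true at each world — 0:{}; 1:{B}.
0 ||-/- ((B -> A) -> B) -> B: already at 0 itself, 0 ||- (B -> A) -> B but 0 ||-/- B.
0 lacks atom B, so 0 ||-/- B.
So the root 0 does not force the formula.

No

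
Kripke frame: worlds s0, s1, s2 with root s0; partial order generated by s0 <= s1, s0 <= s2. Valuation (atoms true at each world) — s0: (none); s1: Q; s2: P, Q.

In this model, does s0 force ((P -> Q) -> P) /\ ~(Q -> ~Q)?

No

s0 ||-/- ((P -> Q) -> P) /\ ~(Q -> ~Q) since s0 fails (P -> Q) -> P.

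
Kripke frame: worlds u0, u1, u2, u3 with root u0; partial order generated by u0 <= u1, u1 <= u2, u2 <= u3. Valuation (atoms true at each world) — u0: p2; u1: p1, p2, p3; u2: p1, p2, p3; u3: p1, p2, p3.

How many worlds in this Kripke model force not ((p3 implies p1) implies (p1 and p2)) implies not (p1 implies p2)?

4

u0: forces it.
u1: forces it.
u2: forces it.
u3: forces it.
Worlds forcing the formula: {u0, u1, u2, u3}.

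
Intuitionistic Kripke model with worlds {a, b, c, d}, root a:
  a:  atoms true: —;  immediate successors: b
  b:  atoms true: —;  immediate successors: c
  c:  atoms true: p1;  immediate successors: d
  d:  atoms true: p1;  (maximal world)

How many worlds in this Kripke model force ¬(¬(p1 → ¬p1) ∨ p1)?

0

a: does not force it — a ⊮ ¬(¬(p1 → ¬p1) ∨ p1) since a is accessible from a and a ⊩ ¬(p1 → ¬p1) ∨ p1.
b: does not force it — b ⊮ ¬(¬(p1 → ¬p1) ∨ p1) since b is accessible from b and b ⊩ ¬(p1 → ¬p1) ∨ p1.
c: does not force it.
d: does not force it.
Worlds forcing the formula: { }.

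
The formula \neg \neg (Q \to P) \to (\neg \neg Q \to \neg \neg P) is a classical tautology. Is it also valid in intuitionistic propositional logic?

This is the distribution of double negation over implication, which is intuitionistically derivable.
Assume \neg \neg (Q \to P) and \neg \neg Q; suppose \neg P. Then Q \to P would give \neg Q (by contraposition), contradicting \neg \neg Q; so \neg (Q \to P), contradicting \neg \neg (Q \to P). Hence \neg \neg P.

Yes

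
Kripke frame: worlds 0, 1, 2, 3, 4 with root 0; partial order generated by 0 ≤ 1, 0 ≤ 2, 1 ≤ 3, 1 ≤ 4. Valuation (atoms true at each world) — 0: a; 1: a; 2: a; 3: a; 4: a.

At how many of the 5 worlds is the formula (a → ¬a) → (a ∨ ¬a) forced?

0: forces it.
1: forces it.
2: forces it.
3: forces it.
4: forces it.
Worlds forcing the formula: {0, 1, 2, 3, 4}.

5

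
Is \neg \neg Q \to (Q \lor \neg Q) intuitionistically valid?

This is a variant of double-negation elimination (deriving excluded middle from double negation), which is not intuitionistically valid.
A Kripke countermodel: worlds u, v; order generated by u \le v; atoms true at each world — u:{}; v:{Q}.
u \nVdash \neg \neg Q \to (Q \lor \neg Q): already at u itself, u \Vdash \neg \neg Q but u \nVdash Q \lor \neg Q.
u \nVdash Q \lor \neg Q: neither disjunct is forced at u.
u lacks atom Q, so u \nVdash Q.
So the root u does not force the formula.

No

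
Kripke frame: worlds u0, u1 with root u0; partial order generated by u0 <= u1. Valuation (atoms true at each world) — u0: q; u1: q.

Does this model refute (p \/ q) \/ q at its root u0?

No

u0 ||- (p \/ q) \/ q via the disjunct p \/ q.
So the root u0 forces (p \/ q) \/ q; the model is not a countermodel.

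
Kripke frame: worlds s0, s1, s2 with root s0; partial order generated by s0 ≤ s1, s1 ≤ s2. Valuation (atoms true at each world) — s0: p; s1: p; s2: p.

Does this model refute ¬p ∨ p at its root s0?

s0 ⊩ ¬p ∨ p via the disjunct p.
So the root s0 forces ¬p ∨ p; the model is not a countermodel.

No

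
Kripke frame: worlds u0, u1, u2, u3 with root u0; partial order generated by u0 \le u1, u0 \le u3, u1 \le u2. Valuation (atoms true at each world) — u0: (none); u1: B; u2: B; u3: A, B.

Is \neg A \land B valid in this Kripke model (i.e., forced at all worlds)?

No

Not every world: u0 \nVdash \neg A \land B.
u0 \nVdash \neg A \land B since u0 fails \neg A.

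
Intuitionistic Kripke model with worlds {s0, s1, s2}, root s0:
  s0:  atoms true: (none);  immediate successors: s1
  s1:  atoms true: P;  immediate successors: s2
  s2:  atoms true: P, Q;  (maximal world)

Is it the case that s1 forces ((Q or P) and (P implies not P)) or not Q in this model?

No

s1 does not force ((Q or P) and (P implies not P)) or not Q: neither disjunct is forced at s1.
s1 does not force (Q or P) and (P implies not P) since s1 fails P implies not P.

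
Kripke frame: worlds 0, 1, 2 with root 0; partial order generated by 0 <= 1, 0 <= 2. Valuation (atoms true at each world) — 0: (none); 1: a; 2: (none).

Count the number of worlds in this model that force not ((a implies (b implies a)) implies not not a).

0: does not force it — 0 does not force not ((a implies (b implies a)) implies not not a) since 1 is accessible from 0 and 1 forces (a implies (b implies a)) implies not not a.
1: does not force it — 1 does not force not ((a implies (b implies a)) implies not not a) since 1 is accessible from 1 and 1 forces (a implies (b implies a)) implies not not a.
2: forces it.
Worlds forcing the formula: {2}.

1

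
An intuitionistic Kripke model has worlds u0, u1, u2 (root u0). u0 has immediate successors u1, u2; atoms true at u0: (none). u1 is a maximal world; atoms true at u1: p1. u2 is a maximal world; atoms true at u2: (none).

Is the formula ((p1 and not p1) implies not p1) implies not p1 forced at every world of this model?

No

Not every world: u0 does not force ((p1 and not p1) implies not p1) implies not p1.
u0 does not force ((p1 and not p1) implies not p1) implies not p1: already at u0 itself, u0 forces (p1 and not p1) implies not p1 but u0 does not force not p1.
u0 does not force not p1 since u1 is accessible from u0 and u1 forces p1.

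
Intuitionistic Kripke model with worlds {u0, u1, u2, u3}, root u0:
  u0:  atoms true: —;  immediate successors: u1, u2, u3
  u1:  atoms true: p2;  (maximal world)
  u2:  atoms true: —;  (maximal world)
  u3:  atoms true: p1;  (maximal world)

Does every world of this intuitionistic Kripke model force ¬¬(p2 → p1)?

No

Not every world: u0 ⊮ ¬¬(p2 → p1).
u0 ⊮ ¬¬(p2 → p1) since u1 is accessible from u0 and u1 ⊩ ¬(p2 → p1).
u1 ⊩ ¬(p2 → p1): no world accessible from u1 forces p2 → p1.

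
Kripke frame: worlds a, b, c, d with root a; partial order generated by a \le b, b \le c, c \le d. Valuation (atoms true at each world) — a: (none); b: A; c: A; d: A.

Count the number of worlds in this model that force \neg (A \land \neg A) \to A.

a: does not force it — a \nVdash \neg (A \land \neg A) \to A: already at a itself, a \Vdash \neg (A \land \neg A) but a \nVdash A.
b: forces it.
c: forces it.
d: forces it.
Worlds forcing the formula: {b, c, d}.

3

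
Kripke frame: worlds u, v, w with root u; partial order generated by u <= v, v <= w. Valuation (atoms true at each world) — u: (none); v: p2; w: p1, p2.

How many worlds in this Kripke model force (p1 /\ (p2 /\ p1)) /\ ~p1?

0

u: does not force it — u ||-/- (p1 /\ (p2 /\ p1)) /\ ~p1 since u fails p1 /\ (p2 /\ p1).
v: does not force it.
w: does not force it.
Worlds forcing the formula: { }.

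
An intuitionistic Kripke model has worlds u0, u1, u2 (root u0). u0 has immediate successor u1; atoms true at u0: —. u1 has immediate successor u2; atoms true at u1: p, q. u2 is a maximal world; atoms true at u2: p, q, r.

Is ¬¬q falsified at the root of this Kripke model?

No

u0 ⊩ ¬¬q: no world accessible from u0 forces ¬q.
So the root u0 forces ¬¬q; the model is not a countermodel.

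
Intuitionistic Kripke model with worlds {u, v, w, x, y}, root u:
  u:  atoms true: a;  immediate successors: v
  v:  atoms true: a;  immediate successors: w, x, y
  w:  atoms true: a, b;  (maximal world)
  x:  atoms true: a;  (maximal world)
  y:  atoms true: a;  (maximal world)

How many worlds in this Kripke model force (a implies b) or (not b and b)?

u: does not force it — u does not force (a implies b) or (not b and b): neither disjunct is forced at u.
v: does not force it — v does not force (a implies b) or (not b and b): neither disjunct is forced at v.
w: forces it.
x: does not force it.
y: does not force it.
Worlds forcing the formula: {w}.

1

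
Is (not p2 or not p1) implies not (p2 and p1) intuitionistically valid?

This is a constructively valid De Morgan direction (disjunction of negations to negated conjunction), which is intuitionistically derivable.
If not p2 holds at a world then no accessible world forces p2, hence none forces p2 and p1; likewise for not p1.

Yes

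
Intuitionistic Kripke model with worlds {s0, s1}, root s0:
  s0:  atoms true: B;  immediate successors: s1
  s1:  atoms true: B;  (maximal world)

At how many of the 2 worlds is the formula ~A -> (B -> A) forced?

0

s0: does not force it — s0 ||-/- ~A -> (B -> A): already at s0 itself, s0 ||- ~A but s0 ||-/- B -> A.
s1: does not force it.
Worlds forcing the formula: { }.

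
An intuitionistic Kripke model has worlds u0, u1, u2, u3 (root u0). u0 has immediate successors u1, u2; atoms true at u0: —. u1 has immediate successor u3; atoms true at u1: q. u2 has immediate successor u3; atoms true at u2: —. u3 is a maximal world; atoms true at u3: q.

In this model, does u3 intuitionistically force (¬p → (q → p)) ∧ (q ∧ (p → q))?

u3 ⊮ (¬p → (q → p)) ∧ (q ∧ (p → q)) since u3 fails ¬p → (q → p).

No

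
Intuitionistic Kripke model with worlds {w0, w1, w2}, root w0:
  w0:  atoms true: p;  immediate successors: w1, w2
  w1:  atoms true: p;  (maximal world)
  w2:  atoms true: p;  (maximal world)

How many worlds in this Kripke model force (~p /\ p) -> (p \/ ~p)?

3

w0: forces it.
w1: forces it.
w2: forces it.
Worlds forcing the formula: {w0, w1, w2}.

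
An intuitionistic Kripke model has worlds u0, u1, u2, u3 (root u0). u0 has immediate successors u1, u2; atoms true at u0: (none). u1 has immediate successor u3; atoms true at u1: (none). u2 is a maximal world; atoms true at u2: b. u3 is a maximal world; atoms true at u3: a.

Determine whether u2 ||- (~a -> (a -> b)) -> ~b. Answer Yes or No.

No

u2 ||-/- (~a -> (a -> b)) -> ~b: already at u2 itself, u2 ||- ~a -> (a -> b) but u2 ||-/- ~b.
u2 ||-/- ~b since u2 is accessible from u2 and u2 ||- b.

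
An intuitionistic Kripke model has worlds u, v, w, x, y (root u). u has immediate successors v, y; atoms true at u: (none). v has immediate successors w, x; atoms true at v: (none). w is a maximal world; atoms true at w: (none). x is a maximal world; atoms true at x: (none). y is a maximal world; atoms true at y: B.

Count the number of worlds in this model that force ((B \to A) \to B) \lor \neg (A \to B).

u: does not force it — u \nVdash ((B \to A) \to B) \lor \neg (A \to B): neither disjunct is forced at u.
v: does not force it — v \nVdash ((B \to A) \to B) \lor \neg (A \to B): neither disjunct is forced at v.
w: does not force it — w \nVdash ((B \to A) \to B) \lor \neg (A \to B): neither disjunct is forced at w.
x: does not force it.
y: forces it.
Worlds forcing the formula: {y}.

1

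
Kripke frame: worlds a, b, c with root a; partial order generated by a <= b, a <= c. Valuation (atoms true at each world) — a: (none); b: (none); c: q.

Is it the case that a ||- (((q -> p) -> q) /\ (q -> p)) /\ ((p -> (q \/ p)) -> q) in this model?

a ||-/- (((q -> p) -> q) /\ (q -> p)) /\ ((p -> (q \/ p)) -> q) since a fails ((q -> p) -> q) /\ (q -> p).

No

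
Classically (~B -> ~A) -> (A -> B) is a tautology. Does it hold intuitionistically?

No

This is the converse of contraposition, which is not intuitionistically valid.
A Kripke countermodel: worlds u0, u1; order generated by u0 <= u1; atoms true at each world — u0:{A}; u1:{A,B}.
u0 ||-/- (~B -> ~A) -> (A -> B): already at u0 itself, u0 ||- ~B -> ~A but u0 ||-/- A -> B.
u0 ||-/- A -> B: already at u0 itself, u0 ||- A but u0 ||-/- B.
u0 lacks atom B, so u0 ||-/- B.
So the root u0 does not force the formula.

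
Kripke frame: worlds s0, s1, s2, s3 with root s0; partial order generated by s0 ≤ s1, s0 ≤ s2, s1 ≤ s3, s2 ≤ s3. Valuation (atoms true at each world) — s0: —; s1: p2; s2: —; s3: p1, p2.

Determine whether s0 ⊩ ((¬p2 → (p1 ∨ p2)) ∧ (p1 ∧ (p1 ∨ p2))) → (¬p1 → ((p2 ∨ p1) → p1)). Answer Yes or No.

Yes

s0 ⊩ ((¬p2 → (p1 ∨ p2)) ∧ (p1 ∧ (p1 ∨ p2))) → (¬p1 → ((p2 ∨ p1) → p1)): every world accessible from s0 that forces (¬p2 → (p1 ∨ p2)) ∧ (p1 ∧ (p1 ∨ p2)) (namely s3) also forces ¬p1 → ((p2 ∨ p1) → p1).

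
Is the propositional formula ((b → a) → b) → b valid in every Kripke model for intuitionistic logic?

No

This is Peirce's law, which is not intuitionistically valid.
A Kripke countermodel: worlds u, v; order generated by u ≤ v; atoms true at each world — u:{}; v:{b}.
u ⊮ ((b → a) → b) → b: already at u itself, u ⊩ (b → a) → b but u ⊮ b.
u lacks atom b, so u ⊮ b.
So the root u does not force the formula.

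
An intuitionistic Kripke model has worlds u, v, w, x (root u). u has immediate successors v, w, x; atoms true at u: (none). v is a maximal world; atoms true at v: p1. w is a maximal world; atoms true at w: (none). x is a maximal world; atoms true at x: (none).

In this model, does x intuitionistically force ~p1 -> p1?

No

x ||-/- ~p1 -> p1: already at x itself, x ||- ~p1 but x ||-/- p1.
x lacks atom p1, so x ||-/- p1.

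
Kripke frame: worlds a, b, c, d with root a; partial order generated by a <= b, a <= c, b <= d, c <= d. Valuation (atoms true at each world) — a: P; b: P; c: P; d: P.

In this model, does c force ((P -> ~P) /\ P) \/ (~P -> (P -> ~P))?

c ||- ((P -> ~P) /\ P) \/ (~P -> (P -> ~P)) via the disjunct ~P -> (P -> ~P).

Yes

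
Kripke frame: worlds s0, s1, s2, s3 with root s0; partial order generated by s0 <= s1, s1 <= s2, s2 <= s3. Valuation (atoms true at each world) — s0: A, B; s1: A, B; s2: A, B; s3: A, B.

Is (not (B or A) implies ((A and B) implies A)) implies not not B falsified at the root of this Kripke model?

No

s0 forces (not (B or A) implies ((A and B) implies A)) implies not not B: every world accessible from s0 that forces not (B or A) implies ((A and B) implies A) (namely s0, s1, s2, s3) also forces not not B.
So the root s0 forces (not (B or A) implies ((A and B) implies A)) implies not not B; the model is not a countermodel.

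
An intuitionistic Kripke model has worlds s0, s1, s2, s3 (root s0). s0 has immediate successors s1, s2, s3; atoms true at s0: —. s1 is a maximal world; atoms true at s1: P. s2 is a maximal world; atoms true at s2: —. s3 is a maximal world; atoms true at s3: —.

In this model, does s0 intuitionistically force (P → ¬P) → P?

s0 ⊮ (P → ¬P) → P: at the accessible world s2, s2 ⊩ P → ¬P but s2 ⊮ P.
s2 lacks atom P, so s2 ⊮ P.

No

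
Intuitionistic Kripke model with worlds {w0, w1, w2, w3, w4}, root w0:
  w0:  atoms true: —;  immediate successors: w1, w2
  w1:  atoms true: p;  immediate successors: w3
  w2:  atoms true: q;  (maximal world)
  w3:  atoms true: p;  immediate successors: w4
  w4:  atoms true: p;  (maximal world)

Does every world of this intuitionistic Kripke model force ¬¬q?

No

Not every world: w0 ⊮ ¬¬q.
w0 ⊮ ¬¬q since w1 is accessible from w0 and w1 ⊩ ¬q.
w1 ⊩ ¬q: no world accessible from w1 forces q.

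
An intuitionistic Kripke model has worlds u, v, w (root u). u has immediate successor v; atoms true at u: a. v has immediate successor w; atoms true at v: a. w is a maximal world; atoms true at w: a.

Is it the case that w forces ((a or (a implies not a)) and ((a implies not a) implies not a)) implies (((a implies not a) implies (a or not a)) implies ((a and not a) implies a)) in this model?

Yes

w forces ((a or (a implies not a)) and ((a implies not a) implies not a)) implies (((a implies not a) implies (a or not a)) implies ((a and not a) implies a)): every world accessible from w that forces (a or (a implies not a)) and ((a implies not a) implies not a) (namely w) also forces ((a implies not a) implies (a or not a)) implies ((a and not a) implies a).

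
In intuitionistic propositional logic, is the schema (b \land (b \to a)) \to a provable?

Yes

This is modus ponens in implicational form, which is intuitionistically derivable.
If a world forces b and b \to a, then applying the implication at that world (which is accessible from itself) gives a.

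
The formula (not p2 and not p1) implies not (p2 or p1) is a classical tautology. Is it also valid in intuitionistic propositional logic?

This is a constructively valid De Morgan direction (conjunction of negations to negated disjunction), which is intuitionistically derivable.
If both not p2 and not p1 hold at a world, no accessible world forces p2 or forces p1, so none forces p2 or p1.

Yes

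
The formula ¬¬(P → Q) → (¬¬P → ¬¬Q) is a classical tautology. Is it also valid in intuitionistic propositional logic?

Yes

This is the distribution of double negation over implication, which is intuitionistically derivable.
Assume ¬¬(P → Q) and ¬¬P; suppose ¬Q. Then P → Q would give ¬P (by contraposition), contradicting ¬¬P; so ¬(P → Q), contradicting ¬¬(P → Q). Hence ¬¬Q.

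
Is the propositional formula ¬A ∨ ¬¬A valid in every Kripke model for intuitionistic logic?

This is the weak law of excluded middle, which is not intuitionistically valid.
A Kripke countermodel: worlds s0, s1, s2; order generated by s0 ≤ s1, s0 ≤ s2; atoms true at each world — s0:{}; s1:{A}; s2:{}.
s0 ⊮ ¬A ∨ ¬¬A: neither disjunct is forced at s0.
s0 ⊮ ¬A since s1 is accessible from s0 and s1 ⊩ A.
So the root s0 does not force the formula.

No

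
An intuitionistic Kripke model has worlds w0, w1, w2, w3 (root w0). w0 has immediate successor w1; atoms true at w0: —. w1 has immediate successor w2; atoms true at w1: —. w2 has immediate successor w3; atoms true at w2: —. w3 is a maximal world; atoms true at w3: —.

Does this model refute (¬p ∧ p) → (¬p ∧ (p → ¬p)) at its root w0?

w0 ⊩ (¬p ∧ p) → (¬p ∧ (p → ¬p)) vacuously: no world accessible from w0 forces the antecedent ¬p ∧ p.
So the root w0 forces (¬p ∧ p) → (¬p ∧ (p → ¬p)); the model is not a countermodel.

No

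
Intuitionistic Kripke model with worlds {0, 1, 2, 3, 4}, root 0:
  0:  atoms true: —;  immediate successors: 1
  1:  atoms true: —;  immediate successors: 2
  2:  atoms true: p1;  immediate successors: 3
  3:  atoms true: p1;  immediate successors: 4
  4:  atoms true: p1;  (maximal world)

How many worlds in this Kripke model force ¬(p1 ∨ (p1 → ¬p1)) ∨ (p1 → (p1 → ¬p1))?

0

0: does not force it — 0 ⊮ ¬(p1 ∨ (p1 → ¬p1)) ∨ (p1 → (p1 → ¬p1)): neither disjunct is forced at 0.
1: does not force it.
2: does not force it.
3: does not force it.
4: does not force it.
Worlds forcing the formula: { }.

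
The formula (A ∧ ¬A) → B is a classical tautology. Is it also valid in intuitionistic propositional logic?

This is an instance of ex falso quodlibet, which is intuitionistically derivable.
No world can force both A and ¬A, so the antecedent A ∧ ¬A is never forced and the implication holds vacuously at every world.

Yes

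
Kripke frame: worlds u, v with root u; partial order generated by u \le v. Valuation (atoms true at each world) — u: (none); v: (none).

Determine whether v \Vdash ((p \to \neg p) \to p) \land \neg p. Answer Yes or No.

v \nVdash ((p \to \neg p) \to p) \land \neg p since v fails (p \to \neg p) \to p.

No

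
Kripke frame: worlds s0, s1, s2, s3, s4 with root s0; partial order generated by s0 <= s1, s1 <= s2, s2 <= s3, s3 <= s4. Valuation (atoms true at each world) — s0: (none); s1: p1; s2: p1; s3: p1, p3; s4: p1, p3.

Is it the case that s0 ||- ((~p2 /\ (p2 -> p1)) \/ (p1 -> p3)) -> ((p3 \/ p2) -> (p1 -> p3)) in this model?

s0 ||- ((~p2 /\ (p2 -> p1)) \/ (p1 -> p3)) -> ((p3 \/ p2) -> (p1 -> p3)): every world accessible from s0 that forces (~p2 /\ (p2 -> p1)) \/ (p1 -> p3) (namely s0, s1, s2, s3, s4) also forces (p3 \/ p2) -> (p1 -> p3).

Yes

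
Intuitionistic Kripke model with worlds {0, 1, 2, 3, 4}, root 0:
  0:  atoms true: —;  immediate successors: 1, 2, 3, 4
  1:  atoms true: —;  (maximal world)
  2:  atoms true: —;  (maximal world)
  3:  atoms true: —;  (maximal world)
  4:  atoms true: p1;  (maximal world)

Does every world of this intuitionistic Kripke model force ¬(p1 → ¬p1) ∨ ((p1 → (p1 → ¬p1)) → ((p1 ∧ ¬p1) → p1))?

0 ⊩ ¬(p1 → ¬p1) ∨ ((p1 → (p1 → ¬p1)) → ((p1 ∧ ¬p1) → p1)) via the disjunct (p1 → (p1 → ¬p1)) → ((p1 ∧ ¬p1) → p1).
Since the root 0 forces ¬(p1 → ¬p1) ∨ ((p1 → (p1 → ¬p1)) → ((p1 ∧ ¬p1) → p1)) and forcing is persistent (monotone upward), every world forces it.

Yes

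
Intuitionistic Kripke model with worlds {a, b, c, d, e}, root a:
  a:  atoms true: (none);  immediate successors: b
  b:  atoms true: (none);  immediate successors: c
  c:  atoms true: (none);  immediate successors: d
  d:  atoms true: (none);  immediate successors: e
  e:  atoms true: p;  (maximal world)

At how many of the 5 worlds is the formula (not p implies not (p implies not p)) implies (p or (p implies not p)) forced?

a: does not force it — a does not force (not p implies not (p implies not p)) implies (p or (p implies not p)): already at a itself, a forces not p implies not (p implies not p) but a does not force p or (p implies not p).
b: does not force it — b does not force (not p implies not (p implies not p)) implies (p or (p implies not p)): already at b itself, b forces not p implies not (p implies not p) but b does not force p or (p implies not p).
c: does not force it.
d: does not force it.
e: forces it.
Worlds forcing the formula: {e}.

1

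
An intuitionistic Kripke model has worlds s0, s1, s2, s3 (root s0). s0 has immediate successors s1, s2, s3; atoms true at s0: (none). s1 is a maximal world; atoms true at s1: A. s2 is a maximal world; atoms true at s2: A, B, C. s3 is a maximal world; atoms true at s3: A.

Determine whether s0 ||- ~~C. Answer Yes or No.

s0 ||-/- ~~C since s1 is accessible from s0 and s1 ||- ~C.
s1 ||- ~C: no world accessible from s1 forces C.

No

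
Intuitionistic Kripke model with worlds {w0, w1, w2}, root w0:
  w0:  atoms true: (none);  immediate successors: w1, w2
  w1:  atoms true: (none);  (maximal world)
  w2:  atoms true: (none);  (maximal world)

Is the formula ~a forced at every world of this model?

w0 ||- ~a: no world accessible from w0 forces a.
Since the root w0 forces ~a and forcing is persistent (monotone upward), every world forces it.

Yes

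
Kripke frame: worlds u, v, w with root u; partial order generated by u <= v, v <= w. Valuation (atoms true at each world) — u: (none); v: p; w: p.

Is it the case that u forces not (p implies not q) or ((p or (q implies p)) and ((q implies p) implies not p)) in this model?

u does not force not (p implies not q) or ((p or (q implies p)) and ((q implies p) implies not p)): neither disjunct is forced at u.
u does not force not (p implies not q) since u is accessible from u and u forces p implies not q.
u forces p implies not q: every world accessible from u that forces p (namely v, w) also forces not q.

No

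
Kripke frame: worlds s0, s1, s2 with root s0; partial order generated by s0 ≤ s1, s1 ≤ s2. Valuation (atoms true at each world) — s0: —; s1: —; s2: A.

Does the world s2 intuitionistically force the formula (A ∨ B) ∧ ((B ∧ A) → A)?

Yes

s2 ⊩ (A ∨ B) ∧ ((B ∧ A) → A) since s2 forces both conjuncts.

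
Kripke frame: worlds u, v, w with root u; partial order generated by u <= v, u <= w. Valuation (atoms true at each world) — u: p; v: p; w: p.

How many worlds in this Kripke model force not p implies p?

3

u: forces it.
v: forces it.
w: forces it.
Worlds forcing the formula: {u, v, w}.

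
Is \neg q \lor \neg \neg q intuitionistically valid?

No

This is the weak law of excluded middle, which is not intuitionistically valid.
A Kripke countermodel: worlds s0, s1, s2; order generated by s0 \le s1, s0 \le s2; atoms true at each world — s0:{}; s1:{q}; s2:{}.
s0 \nVdash \neg q \lor \neg \neg q: neither disjunct is forced at s0.
s0 \nVdash \neg q since s1 is accessible from s0 and s1 \Vdash q.
So the root s0 does not force the formula.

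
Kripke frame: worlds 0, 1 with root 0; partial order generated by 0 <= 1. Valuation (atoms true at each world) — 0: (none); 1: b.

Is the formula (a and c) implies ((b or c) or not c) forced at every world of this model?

Yes

0 forces (a and c) implies ((b or c) or not c) vacuously: no world accessible from 0 forces the antecedent a and c.
Since the root 0 forces (a and c) implies ((b or c) or not c) and forcing is persistent (monotone upward), every world forces it.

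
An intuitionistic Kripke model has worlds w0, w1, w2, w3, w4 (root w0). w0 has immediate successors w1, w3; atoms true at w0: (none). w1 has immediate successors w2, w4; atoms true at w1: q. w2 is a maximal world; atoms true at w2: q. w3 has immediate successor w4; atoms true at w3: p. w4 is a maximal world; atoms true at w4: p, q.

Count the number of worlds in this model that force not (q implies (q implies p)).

1

w0: does not force it — w0 does not force not (q implies (q implies p)) since w3 is accessible from w0 and w3 forces q implies (q implies p).
w1: does not force it — w1 does not force not (q implies (q implies p)) since w4 is accessible from w1 and w4 forces q implies (q implies p).
w2: forces it.
w3: does not force it.
w4: does not force it.
Worlds forcing the formula: {w2}.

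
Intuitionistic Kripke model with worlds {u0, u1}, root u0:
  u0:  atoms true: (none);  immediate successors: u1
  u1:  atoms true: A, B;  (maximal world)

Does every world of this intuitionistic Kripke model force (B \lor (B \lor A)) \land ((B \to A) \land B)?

No

Not every world: u0 \nVdash (B \lor (B \lor A)) \land ((B \to A) \land B).
u0 \nVdash (B \lor (B \lor A)) \land ((B \to A) \land B) since u0 fails B \lor (B \lor A).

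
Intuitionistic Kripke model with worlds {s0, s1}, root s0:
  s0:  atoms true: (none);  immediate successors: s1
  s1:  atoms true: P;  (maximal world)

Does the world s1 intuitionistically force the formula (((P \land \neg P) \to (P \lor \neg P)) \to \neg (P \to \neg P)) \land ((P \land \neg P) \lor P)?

s1 \Vdash (((P \land \neg P) \to (P \lor \neg P)) \to \neg (P \to \neg P)) \land ((P \land \neg P) \lor P) since s1 forces both conjuncts.

Yes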